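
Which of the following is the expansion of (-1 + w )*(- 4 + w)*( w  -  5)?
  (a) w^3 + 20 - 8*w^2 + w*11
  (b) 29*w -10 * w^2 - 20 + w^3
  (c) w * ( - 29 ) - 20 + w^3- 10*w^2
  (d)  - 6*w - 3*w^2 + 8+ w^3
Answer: b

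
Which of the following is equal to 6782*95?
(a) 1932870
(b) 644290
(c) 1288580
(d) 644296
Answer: b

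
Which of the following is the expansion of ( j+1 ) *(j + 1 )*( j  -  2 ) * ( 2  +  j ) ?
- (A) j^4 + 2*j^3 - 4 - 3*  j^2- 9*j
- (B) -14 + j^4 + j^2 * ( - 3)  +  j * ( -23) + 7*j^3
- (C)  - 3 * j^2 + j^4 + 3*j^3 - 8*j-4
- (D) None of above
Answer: D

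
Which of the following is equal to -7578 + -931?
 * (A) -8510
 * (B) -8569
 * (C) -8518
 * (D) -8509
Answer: D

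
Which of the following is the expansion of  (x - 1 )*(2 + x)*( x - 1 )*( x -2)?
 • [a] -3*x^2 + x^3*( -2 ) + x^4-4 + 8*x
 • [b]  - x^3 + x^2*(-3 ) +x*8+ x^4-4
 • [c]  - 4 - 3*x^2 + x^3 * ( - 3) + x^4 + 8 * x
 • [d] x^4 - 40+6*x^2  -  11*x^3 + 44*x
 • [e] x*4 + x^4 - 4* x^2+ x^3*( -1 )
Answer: a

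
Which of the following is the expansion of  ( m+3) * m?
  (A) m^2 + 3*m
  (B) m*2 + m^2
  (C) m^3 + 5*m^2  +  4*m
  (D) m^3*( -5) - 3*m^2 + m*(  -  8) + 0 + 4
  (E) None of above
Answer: A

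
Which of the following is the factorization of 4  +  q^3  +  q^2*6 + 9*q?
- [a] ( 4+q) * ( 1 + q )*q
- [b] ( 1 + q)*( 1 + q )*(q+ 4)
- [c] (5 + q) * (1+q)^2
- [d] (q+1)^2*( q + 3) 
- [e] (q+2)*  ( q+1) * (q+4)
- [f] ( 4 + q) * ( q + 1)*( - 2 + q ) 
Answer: b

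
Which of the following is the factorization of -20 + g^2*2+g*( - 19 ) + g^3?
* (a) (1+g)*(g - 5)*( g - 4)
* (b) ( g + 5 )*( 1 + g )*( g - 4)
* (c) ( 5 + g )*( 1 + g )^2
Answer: b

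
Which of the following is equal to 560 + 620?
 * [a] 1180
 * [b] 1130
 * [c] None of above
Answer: a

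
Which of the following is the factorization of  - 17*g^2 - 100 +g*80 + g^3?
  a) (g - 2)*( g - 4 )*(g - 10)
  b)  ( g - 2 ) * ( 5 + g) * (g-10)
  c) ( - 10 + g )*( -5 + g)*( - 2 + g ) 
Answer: c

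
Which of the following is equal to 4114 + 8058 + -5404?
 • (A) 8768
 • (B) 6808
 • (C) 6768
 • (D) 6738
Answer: C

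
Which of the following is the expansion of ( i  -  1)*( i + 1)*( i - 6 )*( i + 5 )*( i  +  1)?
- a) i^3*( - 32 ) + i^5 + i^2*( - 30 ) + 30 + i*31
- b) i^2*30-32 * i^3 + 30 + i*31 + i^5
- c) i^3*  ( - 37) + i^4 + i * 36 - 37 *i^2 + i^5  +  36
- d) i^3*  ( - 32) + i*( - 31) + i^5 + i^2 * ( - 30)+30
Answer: a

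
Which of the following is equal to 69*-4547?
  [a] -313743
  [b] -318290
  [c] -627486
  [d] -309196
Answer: a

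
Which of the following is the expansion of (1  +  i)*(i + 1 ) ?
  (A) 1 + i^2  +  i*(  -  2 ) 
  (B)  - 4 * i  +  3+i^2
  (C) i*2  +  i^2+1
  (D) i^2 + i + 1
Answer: C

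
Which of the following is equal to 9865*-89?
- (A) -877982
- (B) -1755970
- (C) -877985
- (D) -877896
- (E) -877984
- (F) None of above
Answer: C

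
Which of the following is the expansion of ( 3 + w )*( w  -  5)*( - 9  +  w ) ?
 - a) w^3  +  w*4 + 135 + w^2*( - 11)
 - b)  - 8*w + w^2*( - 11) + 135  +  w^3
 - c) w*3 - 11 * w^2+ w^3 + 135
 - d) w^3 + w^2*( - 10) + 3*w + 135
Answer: c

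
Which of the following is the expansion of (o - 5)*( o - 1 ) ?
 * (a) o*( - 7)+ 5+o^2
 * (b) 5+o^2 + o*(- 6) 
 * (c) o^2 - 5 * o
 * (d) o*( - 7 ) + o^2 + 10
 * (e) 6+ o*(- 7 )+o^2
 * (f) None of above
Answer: b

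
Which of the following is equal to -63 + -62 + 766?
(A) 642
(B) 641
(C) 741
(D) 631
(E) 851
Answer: B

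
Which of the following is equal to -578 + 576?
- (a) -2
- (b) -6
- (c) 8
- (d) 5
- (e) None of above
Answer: a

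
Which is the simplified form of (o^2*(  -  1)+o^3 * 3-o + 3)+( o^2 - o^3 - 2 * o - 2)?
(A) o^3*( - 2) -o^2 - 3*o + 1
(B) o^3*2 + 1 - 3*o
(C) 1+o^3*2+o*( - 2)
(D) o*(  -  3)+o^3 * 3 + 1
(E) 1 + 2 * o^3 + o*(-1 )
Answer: B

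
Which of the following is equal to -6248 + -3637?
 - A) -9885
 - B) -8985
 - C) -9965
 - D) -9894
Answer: A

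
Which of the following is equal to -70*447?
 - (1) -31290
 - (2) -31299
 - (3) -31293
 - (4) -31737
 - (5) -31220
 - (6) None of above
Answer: 1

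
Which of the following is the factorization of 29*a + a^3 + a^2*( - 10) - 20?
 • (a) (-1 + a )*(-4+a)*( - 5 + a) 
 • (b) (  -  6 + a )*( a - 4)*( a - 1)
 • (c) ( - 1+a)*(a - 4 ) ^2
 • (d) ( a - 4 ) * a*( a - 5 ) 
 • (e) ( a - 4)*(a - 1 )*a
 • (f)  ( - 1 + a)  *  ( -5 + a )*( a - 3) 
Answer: a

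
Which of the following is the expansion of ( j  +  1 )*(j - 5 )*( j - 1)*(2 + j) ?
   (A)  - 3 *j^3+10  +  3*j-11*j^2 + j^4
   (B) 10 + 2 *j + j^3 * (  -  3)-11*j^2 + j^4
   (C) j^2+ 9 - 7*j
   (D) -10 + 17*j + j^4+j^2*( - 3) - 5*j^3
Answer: A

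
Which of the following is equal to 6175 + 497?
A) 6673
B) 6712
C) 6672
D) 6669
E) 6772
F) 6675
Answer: C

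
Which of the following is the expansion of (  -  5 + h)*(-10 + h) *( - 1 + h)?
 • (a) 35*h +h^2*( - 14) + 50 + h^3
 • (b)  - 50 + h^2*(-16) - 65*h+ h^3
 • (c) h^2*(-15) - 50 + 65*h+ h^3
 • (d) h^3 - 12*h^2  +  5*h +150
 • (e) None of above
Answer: e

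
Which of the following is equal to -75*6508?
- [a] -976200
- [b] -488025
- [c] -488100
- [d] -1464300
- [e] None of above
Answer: c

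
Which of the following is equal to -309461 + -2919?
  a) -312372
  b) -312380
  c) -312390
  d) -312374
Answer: b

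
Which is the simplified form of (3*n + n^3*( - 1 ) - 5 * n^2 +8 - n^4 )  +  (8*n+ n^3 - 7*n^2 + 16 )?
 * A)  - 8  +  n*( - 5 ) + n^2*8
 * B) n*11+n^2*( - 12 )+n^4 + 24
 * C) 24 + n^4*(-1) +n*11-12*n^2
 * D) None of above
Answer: C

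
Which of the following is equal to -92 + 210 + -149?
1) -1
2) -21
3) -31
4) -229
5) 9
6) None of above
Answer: 3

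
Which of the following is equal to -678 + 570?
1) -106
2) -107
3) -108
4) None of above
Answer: 3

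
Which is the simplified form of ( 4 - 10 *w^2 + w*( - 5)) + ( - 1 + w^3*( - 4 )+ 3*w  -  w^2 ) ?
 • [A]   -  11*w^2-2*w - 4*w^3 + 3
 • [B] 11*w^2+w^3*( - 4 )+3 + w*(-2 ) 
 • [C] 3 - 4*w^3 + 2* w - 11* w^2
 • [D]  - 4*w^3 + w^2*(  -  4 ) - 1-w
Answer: A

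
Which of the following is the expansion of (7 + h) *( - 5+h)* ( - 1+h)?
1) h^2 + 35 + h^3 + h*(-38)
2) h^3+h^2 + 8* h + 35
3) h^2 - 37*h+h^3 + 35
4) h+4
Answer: 3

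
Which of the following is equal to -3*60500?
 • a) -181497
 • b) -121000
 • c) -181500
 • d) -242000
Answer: c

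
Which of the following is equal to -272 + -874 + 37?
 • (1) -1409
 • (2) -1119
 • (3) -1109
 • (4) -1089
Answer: 3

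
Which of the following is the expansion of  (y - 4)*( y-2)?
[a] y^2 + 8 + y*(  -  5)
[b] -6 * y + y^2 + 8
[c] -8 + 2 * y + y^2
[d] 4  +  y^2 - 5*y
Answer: b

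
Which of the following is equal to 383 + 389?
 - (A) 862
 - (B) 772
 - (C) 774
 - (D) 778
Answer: B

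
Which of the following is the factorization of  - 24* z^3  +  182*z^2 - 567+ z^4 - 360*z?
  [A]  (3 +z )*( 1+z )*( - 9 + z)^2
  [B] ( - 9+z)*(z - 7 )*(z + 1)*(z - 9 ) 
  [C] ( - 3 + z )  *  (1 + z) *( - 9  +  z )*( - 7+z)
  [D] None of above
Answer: B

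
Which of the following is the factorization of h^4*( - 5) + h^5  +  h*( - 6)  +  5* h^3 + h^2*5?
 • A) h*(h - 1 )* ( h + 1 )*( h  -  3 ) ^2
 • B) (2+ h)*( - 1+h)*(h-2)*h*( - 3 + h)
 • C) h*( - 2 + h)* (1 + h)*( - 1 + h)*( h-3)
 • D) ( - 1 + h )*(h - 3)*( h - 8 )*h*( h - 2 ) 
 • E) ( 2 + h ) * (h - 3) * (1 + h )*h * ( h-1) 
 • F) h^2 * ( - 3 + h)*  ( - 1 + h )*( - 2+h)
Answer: C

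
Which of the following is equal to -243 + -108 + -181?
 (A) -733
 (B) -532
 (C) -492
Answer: B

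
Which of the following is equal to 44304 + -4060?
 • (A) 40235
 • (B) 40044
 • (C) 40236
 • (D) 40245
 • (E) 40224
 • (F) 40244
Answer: F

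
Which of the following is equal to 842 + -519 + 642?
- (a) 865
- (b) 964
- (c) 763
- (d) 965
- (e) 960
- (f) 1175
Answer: d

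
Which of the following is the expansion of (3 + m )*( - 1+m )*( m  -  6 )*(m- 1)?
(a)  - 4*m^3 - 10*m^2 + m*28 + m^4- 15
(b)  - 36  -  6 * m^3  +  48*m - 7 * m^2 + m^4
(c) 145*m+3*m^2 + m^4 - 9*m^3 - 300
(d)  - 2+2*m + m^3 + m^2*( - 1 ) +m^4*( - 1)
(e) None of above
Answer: e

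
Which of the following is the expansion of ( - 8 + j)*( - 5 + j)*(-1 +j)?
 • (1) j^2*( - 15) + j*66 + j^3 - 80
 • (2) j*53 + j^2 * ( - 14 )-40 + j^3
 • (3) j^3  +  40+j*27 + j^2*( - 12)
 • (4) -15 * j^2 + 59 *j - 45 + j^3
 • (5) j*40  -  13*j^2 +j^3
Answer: 2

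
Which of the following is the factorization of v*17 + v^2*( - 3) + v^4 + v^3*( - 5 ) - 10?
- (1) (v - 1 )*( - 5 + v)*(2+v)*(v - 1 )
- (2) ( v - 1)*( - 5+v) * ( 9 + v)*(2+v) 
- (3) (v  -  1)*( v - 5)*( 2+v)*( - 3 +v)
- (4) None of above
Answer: 1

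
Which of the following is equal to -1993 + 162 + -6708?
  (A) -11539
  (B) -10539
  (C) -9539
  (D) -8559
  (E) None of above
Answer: E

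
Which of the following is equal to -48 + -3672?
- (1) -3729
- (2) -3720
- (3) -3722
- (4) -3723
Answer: 2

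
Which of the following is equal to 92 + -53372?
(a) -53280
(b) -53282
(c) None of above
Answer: a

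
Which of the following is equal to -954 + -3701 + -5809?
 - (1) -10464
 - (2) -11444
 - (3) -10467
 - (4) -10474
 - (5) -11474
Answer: 1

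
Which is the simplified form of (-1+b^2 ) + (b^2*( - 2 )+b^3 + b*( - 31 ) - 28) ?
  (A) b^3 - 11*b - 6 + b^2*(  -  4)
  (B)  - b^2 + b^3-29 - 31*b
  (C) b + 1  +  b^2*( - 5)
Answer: B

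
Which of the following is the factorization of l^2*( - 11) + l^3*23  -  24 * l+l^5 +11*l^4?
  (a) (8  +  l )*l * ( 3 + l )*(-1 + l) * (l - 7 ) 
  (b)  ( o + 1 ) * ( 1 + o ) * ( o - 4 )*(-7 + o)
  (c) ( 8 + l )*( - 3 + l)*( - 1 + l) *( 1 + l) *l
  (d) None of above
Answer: d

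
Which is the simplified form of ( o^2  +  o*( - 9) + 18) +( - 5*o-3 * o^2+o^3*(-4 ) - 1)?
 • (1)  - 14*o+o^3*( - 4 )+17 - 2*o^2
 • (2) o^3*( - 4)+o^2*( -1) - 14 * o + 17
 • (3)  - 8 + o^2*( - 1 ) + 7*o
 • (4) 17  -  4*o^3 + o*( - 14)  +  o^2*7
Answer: 1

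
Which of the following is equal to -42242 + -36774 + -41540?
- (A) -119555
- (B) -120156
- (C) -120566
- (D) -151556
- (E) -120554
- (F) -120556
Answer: F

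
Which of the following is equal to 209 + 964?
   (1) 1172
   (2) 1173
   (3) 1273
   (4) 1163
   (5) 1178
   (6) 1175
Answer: 2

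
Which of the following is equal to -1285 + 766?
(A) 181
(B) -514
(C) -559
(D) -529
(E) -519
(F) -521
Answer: E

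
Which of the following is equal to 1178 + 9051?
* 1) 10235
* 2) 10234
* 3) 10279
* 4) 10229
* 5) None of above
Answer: 4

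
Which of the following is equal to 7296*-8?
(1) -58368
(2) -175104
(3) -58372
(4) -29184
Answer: 1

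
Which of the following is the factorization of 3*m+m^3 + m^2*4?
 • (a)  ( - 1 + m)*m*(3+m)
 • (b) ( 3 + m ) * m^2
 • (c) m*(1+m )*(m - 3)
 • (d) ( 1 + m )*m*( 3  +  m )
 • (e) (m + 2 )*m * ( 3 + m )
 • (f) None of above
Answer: d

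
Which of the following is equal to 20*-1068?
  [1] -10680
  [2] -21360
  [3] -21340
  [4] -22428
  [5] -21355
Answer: 2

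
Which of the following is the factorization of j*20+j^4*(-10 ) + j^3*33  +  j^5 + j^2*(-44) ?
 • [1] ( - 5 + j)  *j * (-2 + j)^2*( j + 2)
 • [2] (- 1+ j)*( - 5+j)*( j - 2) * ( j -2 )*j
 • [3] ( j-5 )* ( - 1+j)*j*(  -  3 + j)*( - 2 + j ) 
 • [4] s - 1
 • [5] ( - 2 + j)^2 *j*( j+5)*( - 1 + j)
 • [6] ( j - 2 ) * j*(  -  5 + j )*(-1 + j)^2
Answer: 2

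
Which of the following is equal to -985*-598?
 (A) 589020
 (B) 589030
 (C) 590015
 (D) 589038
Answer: B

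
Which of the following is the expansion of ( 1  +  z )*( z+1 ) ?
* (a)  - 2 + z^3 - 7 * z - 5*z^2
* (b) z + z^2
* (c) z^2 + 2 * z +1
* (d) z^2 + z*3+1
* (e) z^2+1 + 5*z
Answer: c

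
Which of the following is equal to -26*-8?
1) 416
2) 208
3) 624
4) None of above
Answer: 2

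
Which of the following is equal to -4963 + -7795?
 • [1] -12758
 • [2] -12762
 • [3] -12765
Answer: 1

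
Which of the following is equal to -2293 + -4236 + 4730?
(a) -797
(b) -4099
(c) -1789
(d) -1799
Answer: d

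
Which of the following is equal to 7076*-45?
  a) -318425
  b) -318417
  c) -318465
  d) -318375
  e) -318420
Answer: e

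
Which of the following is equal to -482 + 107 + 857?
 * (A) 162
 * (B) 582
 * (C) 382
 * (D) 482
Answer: D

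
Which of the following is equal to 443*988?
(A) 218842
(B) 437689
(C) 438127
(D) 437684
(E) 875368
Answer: D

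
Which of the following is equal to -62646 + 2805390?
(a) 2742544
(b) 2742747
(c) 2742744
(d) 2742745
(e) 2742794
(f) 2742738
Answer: c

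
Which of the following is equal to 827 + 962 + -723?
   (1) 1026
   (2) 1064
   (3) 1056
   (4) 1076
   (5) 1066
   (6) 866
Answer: 5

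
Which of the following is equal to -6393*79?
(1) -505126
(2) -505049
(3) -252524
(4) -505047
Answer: 4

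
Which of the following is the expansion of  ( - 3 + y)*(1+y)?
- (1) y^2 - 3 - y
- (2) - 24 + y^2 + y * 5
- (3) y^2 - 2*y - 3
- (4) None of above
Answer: 3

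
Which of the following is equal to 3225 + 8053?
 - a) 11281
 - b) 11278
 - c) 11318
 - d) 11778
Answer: b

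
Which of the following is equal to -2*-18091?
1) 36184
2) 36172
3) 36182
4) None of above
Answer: 3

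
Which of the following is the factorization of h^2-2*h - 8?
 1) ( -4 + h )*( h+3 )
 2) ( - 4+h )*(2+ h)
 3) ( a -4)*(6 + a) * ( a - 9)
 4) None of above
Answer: 2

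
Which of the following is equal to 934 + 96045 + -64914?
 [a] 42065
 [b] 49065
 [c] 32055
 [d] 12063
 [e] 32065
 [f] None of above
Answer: e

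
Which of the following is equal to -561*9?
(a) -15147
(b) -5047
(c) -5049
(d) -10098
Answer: c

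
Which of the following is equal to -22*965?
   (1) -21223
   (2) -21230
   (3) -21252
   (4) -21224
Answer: 2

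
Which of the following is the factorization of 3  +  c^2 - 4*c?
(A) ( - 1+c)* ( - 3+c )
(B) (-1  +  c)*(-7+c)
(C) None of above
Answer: A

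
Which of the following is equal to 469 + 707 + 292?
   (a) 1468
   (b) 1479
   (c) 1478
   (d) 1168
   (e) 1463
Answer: a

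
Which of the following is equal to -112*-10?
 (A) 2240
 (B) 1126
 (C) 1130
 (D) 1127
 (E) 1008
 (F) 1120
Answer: F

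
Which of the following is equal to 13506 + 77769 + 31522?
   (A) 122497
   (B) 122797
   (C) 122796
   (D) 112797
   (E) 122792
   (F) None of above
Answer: B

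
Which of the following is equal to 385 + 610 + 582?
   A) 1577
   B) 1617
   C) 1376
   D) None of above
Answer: A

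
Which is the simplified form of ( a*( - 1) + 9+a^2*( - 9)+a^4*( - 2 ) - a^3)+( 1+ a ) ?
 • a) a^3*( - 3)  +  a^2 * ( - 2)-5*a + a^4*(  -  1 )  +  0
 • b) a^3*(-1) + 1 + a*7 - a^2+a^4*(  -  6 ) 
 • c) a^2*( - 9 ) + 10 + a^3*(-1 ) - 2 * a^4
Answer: c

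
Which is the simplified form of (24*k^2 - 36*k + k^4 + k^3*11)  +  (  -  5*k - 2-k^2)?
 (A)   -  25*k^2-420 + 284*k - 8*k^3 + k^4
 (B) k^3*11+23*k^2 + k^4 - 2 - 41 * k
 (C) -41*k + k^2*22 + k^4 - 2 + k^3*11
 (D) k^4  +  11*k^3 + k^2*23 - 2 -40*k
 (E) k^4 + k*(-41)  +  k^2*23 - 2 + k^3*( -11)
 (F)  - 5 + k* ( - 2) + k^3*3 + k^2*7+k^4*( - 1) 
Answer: B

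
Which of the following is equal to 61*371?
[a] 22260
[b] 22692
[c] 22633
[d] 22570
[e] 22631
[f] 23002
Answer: e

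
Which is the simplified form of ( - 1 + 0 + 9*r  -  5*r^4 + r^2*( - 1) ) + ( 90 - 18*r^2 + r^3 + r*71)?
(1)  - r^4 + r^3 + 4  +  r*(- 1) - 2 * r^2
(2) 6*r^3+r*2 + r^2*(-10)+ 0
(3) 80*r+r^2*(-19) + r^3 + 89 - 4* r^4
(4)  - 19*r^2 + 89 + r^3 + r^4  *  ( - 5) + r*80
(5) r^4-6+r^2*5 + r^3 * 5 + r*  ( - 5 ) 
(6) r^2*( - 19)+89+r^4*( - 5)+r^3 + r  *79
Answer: 4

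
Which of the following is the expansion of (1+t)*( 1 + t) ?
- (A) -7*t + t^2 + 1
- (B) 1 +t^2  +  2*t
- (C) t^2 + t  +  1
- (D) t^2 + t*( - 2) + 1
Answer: B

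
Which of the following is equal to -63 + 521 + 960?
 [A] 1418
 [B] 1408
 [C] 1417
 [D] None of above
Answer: A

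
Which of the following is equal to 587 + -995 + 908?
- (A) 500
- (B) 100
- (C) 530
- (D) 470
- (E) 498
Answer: A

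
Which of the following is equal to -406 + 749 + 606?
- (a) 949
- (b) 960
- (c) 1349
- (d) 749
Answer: a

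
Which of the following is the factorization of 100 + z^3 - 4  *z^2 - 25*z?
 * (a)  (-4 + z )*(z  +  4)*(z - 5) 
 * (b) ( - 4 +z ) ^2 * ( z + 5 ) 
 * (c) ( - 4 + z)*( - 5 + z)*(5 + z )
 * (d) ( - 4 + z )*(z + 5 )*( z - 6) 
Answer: c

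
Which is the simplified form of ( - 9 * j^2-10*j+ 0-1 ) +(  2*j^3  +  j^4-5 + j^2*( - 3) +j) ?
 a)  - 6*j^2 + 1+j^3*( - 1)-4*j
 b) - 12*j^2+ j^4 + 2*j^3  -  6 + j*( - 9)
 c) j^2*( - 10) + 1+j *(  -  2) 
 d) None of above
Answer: b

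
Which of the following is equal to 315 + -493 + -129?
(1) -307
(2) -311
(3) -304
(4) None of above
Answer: 1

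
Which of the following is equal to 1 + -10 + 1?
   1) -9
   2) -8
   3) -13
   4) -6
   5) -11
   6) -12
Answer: 2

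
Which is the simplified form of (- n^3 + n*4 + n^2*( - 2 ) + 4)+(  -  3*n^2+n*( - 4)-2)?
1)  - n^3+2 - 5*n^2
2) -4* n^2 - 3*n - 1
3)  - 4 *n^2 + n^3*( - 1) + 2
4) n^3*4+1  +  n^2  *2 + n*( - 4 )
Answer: 1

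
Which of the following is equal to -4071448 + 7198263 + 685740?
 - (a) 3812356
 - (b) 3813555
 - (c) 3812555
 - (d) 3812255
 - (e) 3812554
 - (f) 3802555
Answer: c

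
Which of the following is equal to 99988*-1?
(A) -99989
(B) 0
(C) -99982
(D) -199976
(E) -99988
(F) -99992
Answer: E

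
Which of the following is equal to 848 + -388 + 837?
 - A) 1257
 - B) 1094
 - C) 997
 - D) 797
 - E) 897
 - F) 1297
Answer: F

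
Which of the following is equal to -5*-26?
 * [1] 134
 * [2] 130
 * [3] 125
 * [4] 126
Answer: 2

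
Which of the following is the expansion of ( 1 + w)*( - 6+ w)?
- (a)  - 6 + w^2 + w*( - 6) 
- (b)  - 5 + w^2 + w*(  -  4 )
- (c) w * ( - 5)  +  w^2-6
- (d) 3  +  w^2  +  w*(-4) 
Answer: c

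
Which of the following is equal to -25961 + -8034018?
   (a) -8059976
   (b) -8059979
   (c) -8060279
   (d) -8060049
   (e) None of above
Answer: b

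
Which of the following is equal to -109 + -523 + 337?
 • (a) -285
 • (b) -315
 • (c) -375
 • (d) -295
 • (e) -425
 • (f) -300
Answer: d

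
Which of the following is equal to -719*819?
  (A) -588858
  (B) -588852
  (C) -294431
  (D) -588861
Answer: D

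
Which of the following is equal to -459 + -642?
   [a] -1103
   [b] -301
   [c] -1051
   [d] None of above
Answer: d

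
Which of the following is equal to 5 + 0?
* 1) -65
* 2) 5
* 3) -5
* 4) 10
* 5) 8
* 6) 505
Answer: 2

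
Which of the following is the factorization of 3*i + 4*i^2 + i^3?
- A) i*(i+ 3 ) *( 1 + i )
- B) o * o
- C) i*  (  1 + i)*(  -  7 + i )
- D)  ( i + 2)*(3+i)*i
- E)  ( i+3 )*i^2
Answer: A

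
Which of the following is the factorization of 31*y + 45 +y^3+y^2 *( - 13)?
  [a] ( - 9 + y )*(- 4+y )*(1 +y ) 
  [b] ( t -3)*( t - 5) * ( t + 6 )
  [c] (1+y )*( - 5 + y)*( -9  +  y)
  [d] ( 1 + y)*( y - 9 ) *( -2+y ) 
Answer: c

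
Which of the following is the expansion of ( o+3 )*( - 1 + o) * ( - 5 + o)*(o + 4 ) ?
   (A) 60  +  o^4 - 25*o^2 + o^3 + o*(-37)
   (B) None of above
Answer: A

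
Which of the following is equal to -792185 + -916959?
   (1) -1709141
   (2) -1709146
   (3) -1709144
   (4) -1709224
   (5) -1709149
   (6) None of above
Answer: 3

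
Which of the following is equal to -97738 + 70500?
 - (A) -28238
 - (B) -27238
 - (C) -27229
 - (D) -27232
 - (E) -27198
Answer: B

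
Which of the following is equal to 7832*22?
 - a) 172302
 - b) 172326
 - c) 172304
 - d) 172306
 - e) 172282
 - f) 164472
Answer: c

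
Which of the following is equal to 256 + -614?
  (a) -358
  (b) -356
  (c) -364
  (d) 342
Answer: a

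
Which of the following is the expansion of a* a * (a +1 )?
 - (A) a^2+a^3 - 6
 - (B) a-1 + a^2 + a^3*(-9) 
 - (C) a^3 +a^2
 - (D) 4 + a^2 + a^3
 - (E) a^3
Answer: C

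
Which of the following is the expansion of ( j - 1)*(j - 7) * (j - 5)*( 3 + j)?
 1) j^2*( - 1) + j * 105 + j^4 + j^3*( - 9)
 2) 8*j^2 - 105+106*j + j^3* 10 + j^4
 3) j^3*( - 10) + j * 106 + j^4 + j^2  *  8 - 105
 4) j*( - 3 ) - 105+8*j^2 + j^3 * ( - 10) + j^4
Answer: 3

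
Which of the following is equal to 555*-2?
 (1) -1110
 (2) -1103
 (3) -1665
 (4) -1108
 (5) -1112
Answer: 1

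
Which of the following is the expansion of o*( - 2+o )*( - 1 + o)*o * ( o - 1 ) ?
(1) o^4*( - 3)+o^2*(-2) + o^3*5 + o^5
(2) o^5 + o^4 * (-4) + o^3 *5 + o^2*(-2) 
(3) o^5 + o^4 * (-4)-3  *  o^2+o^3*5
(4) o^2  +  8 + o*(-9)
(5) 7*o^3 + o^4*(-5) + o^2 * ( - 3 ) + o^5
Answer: 2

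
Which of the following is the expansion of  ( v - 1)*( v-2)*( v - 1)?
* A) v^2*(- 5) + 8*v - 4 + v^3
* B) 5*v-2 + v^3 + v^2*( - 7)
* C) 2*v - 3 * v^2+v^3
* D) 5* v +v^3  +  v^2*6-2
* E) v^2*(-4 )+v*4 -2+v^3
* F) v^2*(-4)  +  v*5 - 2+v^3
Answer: F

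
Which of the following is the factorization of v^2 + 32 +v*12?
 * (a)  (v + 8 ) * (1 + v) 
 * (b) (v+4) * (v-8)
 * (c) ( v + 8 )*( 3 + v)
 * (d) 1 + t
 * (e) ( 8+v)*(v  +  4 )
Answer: e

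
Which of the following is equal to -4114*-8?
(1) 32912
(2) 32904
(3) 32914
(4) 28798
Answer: 1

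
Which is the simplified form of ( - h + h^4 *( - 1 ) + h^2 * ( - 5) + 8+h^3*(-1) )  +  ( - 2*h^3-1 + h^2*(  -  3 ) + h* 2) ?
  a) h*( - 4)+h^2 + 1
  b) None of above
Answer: b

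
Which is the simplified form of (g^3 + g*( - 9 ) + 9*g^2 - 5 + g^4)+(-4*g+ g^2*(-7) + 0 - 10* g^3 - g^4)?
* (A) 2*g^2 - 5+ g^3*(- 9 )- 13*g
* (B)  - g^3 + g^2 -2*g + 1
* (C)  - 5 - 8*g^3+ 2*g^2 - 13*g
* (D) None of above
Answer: A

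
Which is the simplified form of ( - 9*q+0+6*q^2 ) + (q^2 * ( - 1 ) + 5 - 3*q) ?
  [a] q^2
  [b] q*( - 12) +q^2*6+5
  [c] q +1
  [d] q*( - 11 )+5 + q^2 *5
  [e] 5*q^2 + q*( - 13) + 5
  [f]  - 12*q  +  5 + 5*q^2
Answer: f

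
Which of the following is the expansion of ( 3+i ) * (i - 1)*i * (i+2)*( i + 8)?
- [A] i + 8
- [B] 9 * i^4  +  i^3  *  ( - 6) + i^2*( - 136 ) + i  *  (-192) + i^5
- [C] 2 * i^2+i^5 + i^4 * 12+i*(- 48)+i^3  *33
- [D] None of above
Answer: C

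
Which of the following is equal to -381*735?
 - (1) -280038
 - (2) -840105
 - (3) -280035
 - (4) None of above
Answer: 3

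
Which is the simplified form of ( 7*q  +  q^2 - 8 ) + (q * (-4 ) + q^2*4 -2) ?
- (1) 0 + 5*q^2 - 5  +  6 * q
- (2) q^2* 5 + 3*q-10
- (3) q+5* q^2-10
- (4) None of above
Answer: 2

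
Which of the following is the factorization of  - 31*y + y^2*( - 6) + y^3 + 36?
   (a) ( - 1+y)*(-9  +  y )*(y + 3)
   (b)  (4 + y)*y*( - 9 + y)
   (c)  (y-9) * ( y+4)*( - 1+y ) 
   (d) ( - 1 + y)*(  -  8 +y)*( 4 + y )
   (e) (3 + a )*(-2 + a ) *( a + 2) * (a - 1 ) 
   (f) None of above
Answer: c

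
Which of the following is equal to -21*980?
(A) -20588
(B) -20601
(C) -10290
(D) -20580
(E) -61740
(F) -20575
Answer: D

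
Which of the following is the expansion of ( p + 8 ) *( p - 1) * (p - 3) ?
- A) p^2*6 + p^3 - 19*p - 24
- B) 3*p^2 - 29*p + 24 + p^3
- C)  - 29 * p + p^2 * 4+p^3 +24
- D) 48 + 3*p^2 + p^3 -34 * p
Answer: C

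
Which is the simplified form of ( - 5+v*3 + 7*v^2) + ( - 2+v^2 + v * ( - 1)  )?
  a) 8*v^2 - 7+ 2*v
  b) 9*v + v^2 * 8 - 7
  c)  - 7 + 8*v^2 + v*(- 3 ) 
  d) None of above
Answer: a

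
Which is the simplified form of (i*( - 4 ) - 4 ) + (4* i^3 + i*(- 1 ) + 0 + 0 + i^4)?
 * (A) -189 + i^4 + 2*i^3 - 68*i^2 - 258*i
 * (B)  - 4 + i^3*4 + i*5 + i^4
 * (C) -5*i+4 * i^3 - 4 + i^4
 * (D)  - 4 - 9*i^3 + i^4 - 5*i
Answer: C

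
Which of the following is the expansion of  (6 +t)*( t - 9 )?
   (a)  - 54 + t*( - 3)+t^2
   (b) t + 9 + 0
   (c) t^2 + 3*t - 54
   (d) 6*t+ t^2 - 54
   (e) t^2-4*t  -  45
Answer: a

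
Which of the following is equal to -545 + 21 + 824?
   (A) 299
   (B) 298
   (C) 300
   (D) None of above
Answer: C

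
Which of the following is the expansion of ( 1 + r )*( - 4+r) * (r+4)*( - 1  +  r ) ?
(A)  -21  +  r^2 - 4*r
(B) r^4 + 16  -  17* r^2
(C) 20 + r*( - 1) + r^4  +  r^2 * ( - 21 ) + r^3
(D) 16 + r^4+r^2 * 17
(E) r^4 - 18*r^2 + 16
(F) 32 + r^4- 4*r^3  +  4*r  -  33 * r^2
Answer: B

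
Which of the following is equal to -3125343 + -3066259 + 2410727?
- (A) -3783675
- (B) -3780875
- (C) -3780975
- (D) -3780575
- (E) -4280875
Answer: B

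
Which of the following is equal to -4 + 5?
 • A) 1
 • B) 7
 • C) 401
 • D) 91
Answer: A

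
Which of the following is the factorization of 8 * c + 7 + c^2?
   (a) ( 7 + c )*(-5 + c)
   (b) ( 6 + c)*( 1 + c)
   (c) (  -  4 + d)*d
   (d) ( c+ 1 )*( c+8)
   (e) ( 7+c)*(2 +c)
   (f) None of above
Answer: f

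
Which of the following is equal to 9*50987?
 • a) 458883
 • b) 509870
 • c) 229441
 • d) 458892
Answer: a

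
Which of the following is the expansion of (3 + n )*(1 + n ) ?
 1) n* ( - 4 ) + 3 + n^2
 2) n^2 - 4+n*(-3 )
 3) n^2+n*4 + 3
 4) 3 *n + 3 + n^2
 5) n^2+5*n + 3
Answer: 3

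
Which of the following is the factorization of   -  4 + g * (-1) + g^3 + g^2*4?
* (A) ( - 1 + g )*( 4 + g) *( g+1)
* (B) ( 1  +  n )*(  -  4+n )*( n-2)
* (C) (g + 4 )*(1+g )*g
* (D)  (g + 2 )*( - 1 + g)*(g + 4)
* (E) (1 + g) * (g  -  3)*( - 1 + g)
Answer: A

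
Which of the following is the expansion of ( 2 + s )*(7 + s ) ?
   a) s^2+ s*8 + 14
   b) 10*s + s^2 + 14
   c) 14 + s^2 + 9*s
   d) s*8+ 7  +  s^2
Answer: c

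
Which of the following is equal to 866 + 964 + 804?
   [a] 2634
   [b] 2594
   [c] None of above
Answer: a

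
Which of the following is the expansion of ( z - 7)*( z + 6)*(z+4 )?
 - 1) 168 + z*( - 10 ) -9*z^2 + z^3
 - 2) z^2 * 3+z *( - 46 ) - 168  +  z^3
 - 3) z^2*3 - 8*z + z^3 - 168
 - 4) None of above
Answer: 2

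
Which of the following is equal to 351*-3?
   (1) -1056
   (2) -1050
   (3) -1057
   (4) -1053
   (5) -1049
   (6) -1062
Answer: 4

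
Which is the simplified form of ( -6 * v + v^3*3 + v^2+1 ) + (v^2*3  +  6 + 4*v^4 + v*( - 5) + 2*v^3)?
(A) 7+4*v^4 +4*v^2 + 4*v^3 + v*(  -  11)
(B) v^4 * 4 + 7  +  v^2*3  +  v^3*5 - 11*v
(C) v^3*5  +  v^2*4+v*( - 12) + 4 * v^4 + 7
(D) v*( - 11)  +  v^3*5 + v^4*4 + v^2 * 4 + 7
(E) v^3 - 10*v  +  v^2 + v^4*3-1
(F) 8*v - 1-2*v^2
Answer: D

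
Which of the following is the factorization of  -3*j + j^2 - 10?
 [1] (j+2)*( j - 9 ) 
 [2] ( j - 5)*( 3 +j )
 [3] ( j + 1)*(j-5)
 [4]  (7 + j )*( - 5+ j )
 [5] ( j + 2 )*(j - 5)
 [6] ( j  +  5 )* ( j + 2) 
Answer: 5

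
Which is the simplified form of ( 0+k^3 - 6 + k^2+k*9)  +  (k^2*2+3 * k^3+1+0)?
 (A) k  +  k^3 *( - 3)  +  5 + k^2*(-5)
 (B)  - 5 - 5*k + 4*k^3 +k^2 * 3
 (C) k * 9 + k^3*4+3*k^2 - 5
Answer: C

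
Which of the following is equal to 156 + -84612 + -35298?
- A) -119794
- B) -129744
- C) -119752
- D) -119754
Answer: D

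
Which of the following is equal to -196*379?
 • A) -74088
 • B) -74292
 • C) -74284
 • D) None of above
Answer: C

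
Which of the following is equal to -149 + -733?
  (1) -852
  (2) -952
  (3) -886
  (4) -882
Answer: 4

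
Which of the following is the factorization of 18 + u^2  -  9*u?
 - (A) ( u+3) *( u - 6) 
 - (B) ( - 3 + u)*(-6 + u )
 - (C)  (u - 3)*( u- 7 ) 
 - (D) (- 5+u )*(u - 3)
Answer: B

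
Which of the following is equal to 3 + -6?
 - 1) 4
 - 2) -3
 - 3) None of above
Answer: 2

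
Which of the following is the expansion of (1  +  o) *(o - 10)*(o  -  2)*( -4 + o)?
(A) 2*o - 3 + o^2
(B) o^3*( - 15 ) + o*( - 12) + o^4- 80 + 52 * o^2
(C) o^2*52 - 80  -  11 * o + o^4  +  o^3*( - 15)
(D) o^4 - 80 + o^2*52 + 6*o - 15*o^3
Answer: B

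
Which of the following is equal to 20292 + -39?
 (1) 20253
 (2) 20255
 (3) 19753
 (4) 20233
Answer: 1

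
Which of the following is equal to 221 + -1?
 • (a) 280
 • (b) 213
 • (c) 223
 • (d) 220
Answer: d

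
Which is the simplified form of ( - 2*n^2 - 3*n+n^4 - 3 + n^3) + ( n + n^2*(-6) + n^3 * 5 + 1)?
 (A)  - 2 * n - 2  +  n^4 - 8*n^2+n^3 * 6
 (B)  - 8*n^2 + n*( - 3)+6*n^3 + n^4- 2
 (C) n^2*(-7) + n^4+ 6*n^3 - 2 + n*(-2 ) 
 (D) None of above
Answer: A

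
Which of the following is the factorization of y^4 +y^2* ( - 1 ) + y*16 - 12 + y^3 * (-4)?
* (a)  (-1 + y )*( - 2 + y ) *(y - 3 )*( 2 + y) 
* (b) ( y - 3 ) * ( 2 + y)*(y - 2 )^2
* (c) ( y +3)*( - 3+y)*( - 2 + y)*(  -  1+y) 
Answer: a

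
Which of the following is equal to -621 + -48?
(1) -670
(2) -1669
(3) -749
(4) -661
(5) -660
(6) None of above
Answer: 6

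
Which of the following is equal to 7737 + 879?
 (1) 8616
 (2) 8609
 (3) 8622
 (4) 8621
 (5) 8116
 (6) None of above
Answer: 1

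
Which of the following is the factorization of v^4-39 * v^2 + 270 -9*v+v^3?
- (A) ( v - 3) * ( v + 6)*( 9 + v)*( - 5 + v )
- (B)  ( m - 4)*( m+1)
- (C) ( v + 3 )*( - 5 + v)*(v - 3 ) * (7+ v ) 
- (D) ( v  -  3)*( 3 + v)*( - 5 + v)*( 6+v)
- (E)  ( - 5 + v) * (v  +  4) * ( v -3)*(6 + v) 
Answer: D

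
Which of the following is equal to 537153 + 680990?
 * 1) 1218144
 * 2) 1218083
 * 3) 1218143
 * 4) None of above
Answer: 3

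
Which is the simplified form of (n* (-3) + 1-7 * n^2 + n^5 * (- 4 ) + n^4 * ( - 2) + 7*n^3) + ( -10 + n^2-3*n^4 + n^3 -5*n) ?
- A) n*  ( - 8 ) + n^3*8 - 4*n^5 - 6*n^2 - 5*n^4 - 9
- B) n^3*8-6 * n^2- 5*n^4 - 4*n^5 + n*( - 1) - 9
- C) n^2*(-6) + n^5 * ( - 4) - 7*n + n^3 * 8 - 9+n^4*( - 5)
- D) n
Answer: A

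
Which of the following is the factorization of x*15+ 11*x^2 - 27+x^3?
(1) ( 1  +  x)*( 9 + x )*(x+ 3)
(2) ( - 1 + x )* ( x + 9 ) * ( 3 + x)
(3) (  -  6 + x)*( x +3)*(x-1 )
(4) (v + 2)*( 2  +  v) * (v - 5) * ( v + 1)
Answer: 2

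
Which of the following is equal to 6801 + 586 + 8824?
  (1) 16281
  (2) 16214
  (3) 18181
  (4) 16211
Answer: 4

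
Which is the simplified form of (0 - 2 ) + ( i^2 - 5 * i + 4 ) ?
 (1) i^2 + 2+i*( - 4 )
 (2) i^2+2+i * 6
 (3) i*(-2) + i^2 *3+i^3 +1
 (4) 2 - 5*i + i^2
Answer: 4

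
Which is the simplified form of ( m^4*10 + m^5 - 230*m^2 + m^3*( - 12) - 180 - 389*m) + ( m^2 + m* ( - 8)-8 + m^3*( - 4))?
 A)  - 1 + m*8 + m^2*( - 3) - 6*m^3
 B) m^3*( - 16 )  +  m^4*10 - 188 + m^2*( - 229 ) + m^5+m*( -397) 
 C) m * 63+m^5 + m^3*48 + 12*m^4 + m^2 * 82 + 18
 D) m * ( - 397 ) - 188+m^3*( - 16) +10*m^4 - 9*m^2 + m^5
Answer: B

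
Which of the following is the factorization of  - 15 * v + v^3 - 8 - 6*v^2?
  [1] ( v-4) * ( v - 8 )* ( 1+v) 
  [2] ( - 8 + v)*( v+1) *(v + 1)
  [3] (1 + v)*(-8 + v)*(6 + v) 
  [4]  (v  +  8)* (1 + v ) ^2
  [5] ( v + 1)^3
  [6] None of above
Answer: 2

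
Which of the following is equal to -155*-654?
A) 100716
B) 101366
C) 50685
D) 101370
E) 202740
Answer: D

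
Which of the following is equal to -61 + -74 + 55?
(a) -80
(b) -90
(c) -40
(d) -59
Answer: a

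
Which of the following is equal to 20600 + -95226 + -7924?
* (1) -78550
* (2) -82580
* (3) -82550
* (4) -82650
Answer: 3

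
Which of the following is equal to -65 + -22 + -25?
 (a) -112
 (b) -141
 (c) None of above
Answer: a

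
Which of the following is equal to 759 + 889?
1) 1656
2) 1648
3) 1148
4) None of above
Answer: 2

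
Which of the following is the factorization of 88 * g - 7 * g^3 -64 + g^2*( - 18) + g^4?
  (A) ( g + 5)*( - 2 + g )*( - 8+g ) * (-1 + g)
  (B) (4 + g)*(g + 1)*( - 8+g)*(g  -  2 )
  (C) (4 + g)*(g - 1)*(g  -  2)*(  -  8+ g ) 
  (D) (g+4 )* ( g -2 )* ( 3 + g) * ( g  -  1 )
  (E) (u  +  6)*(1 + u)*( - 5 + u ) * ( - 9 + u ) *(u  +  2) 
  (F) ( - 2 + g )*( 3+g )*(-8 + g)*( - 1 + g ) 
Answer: C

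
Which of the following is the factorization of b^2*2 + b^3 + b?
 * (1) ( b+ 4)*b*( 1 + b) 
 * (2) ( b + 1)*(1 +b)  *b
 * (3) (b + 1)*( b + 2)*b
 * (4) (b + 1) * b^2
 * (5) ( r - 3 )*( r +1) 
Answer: 2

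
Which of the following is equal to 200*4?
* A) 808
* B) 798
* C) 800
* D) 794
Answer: C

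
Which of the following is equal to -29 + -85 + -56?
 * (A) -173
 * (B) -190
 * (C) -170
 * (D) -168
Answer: C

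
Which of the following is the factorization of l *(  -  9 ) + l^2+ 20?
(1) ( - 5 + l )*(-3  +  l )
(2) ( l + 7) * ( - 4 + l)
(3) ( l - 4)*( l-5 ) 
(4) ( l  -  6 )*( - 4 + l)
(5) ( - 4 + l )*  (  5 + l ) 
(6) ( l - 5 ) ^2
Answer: 3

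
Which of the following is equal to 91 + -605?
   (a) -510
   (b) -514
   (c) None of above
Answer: b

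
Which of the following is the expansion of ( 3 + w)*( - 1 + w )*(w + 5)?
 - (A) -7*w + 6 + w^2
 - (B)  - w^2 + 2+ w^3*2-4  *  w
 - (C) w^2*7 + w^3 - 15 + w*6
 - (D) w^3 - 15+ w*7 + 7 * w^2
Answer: D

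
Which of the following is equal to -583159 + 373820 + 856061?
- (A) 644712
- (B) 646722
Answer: B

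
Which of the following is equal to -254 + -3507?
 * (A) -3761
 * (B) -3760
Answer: A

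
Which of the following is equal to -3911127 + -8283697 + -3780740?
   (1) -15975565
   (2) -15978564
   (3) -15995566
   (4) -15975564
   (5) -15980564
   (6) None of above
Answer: 4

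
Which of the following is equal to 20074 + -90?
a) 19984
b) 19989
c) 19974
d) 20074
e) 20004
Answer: a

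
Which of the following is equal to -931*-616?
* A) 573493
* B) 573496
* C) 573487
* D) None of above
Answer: B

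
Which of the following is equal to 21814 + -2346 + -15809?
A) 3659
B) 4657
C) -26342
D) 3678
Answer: A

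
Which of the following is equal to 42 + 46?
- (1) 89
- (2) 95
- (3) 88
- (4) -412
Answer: 3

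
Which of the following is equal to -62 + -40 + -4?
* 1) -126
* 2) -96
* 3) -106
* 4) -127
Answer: 3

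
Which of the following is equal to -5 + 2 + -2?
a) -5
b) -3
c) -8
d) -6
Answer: a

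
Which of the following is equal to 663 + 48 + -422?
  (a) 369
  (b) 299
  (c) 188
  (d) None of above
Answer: d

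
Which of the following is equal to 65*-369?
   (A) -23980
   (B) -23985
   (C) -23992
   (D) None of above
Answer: B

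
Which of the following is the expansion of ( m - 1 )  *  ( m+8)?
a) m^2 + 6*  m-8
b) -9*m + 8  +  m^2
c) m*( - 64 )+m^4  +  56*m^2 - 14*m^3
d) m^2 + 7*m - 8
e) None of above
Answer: d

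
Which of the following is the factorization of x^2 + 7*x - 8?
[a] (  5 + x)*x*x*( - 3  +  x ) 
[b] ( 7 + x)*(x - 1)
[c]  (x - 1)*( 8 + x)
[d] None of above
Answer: c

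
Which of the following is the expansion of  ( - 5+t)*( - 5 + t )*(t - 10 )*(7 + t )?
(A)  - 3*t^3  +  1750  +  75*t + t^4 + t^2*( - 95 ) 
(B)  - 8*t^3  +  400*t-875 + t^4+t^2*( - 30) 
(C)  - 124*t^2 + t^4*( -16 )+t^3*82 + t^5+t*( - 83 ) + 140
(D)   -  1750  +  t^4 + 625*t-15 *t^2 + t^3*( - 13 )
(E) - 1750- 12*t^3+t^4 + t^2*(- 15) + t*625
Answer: D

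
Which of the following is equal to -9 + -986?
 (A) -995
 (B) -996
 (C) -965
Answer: A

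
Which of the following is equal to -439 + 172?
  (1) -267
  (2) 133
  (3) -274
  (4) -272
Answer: 1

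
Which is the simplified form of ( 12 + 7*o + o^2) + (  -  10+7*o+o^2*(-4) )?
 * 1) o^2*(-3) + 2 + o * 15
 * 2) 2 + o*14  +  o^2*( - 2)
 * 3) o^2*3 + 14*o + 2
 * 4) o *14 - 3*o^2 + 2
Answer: 4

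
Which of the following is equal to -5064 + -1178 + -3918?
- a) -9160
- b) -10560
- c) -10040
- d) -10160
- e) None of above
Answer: d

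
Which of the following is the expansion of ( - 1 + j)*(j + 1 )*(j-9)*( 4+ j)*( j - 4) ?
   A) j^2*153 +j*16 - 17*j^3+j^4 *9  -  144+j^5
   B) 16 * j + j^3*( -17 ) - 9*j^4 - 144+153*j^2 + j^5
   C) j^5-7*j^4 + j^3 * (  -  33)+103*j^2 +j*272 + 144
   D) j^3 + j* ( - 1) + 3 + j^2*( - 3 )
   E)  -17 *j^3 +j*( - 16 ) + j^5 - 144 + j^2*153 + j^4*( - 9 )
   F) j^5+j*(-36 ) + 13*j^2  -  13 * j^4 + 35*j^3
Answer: B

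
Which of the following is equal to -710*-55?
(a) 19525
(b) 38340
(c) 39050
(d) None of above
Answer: c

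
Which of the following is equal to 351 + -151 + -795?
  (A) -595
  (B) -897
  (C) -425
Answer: A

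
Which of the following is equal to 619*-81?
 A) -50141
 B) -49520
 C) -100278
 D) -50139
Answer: D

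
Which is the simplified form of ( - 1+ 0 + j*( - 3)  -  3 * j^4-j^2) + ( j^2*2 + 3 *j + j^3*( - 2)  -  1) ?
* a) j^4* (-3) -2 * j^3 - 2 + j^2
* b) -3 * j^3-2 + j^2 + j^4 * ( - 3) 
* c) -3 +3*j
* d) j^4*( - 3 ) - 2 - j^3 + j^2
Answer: a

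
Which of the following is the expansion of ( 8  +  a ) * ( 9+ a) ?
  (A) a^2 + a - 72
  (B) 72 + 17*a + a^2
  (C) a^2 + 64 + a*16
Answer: B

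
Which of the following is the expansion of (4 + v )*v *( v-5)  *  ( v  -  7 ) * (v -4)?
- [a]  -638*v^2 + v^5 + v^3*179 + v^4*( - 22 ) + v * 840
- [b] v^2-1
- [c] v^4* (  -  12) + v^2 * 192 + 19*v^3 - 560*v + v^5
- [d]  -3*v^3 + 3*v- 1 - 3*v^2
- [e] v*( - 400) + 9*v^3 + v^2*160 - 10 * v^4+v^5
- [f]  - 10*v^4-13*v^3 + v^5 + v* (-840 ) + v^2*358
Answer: c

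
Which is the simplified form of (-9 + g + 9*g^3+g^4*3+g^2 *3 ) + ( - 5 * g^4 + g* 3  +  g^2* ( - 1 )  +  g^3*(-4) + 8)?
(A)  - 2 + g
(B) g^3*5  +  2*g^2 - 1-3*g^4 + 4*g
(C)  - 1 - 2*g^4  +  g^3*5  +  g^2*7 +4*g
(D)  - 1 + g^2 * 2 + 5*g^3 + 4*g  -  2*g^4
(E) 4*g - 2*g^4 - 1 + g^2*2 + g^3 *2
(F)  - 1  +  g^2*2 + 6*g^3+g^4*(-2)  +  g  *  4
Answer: D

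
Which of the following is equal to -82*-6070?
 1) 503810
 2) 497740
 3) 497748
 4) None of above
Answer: 2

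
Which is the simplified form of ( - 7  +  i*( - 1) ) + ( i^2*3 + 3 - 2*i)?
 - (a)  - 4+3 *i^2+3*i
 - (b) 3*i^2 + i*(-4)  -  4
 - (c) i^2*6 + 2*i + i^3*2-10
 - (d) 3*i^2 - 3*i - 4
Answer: d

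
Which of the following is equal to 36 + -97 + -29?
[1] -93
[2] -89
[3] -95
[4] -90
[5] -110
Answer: 4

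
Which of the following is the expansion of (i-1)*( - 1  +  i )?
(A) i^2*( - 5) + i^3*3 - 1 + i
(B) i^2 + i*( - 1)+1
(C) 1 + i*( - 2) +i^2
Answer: C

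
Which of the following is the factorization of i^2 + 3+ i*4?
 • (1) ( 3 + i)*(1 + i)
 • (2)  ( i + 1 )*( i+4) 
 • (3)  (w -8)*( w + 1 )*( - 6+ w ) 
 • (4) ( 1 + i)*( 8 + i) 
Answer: 1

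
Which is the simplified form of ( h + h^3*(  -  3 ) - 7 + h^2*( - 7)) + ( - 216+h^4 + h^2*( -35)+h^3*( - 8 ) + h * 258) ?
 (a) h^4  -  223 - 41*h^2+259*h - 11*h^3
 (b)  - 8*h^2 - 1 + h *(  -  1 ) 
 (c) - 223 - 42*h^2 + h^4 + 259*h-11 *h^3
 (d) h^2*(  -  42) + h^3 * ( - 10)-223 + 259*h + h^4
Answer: c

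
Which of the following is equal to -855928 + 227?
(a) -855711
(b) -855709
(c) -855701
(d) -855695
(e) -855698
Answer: c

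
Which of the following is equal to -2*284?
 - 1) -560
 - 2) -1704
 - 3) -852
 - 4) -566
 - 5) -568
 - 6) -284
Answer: 5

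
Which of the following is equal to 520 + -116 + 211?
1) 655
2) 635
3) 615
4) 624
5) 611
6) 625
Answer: 3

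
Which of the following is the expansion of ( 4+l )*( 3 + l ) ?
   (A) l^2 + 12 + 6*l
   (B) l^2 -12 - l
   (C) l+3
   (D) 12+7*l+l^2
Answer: D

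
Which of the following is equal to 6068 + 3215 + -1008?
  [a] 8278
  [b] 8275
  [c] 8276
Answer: b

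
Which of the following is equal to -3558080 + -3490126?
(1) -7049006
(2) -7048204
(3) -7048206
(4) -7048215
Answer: 3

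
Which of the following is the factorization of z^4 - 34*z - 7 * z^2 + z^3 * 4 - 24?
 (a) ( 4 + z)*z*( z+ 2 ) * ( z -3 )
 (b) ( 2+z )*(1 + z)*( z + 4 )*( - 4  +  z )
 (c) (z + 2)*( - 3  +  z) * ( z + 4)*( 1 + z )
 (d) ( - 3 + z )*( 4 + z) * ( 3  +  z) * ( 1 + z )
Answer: c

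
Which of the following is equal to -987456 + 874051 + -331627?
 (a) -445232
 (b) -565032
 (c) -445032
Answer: c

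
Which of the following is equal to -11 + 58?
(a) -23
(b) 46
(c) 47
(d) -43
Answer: c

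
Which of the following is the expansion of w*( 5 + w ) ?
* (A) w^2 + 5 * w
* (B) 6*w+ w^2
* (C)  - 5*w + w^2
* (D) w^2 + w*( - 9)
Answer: A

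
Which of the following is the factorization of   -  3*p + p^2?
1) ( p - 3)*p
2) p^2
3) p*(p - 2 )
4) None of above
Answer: 1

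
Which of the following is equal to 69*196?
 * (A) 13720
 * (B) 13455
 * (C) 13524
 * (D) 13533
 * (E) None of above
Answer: C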